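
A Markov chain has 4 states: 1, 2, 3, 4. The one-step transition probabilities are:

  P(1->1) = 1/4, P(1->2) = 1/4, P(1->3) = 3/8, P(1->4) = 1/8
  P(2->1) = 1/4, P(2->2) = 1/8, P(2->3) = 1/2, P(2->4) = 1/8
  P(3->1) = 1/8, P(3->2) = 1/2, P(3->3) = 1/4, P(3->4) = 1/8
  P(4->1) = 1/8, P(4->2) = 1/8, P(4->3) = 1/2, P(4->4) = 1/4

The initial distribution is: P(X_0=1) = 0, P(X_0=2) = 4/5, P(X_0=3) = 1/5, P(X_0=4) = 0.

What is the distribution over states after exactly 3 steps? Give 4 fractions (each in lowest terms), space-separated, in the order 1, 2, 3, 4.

Propagating the distribution step by step (d_{t+1} = d_t * P):
d_0 = (1=0, 2=4/5, 3=1/5, 4=0)
  d_1[1] = 0*1/4 + 4/5*1/4 + 1/5*1/8 + 0*1/8 = 9/40
  d_1[2] = 0*1/4 + 4/5*1/8 + 1/5*1/2 + 0*1/8 = 1/5
  d_1[3] = 0*3/8 + 4/5*1/2 + 1/5*1/4 + 0*1/2 = 9/20
  d_1[4] = 0*1/8 + 4/5*1/8 + 1/5*1/8 + 0*1/4 = 1/8
d_1 = (1=9/40, 2=1/5, 3=9/20, 4=1/8)
  d_2[1] = 9/40*1/4 + 1/5*1/4 + 9/20*1/8 + 1/8*1/8 = 57/320
  d_2[2] = 9/40*1/4 + 1/5*1/8 + 9/20*1/2 + 1/8*1/8 = 103/320
  d_2[3] = 9/40*3/8 + 1/5*1/2 + 9/20*1/4 + 1/8*1/2 = 23/64
  d_2[4] = 9/40*1/8 + 1/5*1/8 + 9/20*1/8 + 1/8*1/4 = 9/64
d_2 = (1=57/320, 2=103/320, 3=23/64, 4=9/64)
  d_3[1] = 57/320*1/4 + 103/320*1/4 + 23/64*1/8 + 9/64*1/8 = 3/16
  d_3[2] = 57/320*1/4 + 103/320*1/8 + 23/64*1/2 + 9/64*1/8 = 361/1280
  d_3[3] = 57/320*3/8 + 103/320*1/2 + 23/64*1/4 + 9/64*1/2 = 993/2560
  d_3[4] = 57/320*1/8 + 103/320*1/8 + 23/64*1/8 + 9/64*1/4 = 73/512
d_3 = (1=3/16, 2=361/1280, 3=993/2560, 4=73/512)

Answer: 3/16 361/1280 993/2560 73/512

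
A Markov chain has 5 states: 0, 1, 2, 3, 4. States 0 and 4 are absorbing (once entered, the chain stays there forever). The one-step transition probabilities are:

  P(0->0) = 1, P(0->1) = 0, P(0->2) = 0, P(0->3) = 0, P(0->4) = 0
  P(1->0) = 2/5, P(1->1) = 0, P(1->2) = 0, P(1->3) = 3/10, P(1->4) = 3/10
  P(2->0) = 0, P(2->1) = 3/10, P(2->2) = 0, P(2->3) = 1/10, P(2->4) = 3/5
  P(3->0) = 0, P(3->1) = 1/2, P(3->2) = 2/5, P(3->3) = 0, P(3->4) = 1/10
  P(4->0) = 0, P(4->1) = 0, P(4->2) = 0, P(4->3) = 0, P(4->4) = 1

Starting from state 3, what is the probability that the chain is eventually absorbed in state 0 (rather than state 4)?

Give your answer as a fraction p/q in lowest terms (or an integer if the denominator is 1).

Answer: 124/387

Derivation:
Let a_i = P(absorbed in 0 | start in state i).
Boundary conditions: a_0 = 1, a_4 = 0.
For each transient state i, a_i = sum_j P(i->j) * a_j:
  a_1 = 2/5*a_0 + 0*a_1 + 0*a_2 + 3/10*a_3 + 3/10*a_4
  a_2 = 0*a_0 + 3/10*a_1 + 0*a_2 + 1/10*a_3 + 3/5*a_4
  a_3 = 0*a_0 + 1/2*a_1 + 2/5*a_2 + 0*a_3 + 1/10*a_4

Substituting a_0 = 1 and a_4 = 0, rearrange to (I - Q) a = r where r[i] = P(i -> 0):
  [1, 0, -3/10] . (a_1, a_2, a_3) = 2/5
  [-3/10, 1, -1/10] . (a_1, a_2, a_3) = 0
  [-1/2, -2/5, 1] . (a_1, a_2, a_3) = 0

Solving yields:
  a_1 = 64/129
  a_2 = 70/387
  a_3 = 124/387

Starting state is 3, so the absorption probability is a_3 = 124/387.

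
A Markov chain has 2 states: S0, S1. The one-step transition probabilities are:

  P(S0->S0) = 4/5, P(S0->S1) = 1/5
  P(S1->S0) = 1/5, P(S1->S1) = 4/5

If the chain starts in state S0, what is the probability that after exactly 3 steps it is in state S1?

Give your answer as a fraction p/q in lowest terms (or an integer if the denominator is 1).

Computing P^3 by repeated multiplication:
P^1 =
  S0: [4/5, 1/5]
  S1: [1/5, 4/5]
P^2 =
  S0: [17/25, 8/25]
  S1: [8/25, 17/25]
P^3 =
  S0: [76/125, 49/125]
  S1: [49/125, 76/125]

(P^3)[S0 -> S1] = 49/125

Answer: 49/125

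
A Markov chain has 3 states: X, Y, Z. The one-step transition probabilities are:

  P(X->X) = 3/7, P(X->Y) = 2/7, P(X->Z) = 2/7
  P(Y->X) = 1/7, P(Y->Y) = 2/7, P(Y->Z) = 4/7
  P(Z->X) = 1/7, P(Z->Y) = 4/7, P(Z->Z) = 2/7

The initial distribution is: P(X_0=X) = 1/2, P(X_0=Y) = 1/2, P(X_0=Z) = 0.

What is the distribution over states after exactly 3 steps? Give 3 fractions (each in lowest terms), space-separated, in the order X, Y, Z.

Answer: 71/343 134/343 138/343

Derivation:
Propagating the distribution step by step (d_{t+1} = d_t * P):
d_0 = (X=1/2, Y=1/2, Z=0)
  d_1[X] = 1/2*3/7 + 1/2*1/7 + 0*1/7 = 2/7
  d_1[Y] = 1/2*2/7 + 1/2*2/7 + 0*4/7 = 2/7
  d_1[Z] = 1/2*2/7 + 1/2*4/7 + 0*2/7 = 3/7
d_1 = (X=2/7, Y=2/7, Z=3/7)
  d_2[X] = 2/7*3/7 + 2/7*1/7 + 3/7*1/7 = 11/49
  d_2[Y] = 2/7*2/7 + 2/7*2/7 + 3/7*4/7 = 20/49
  d_2[Z] = 2/7*2/7 + 2/7*4/7 + 3/7*2/7 = 18/49
d_2 = (X=11/49, Y=20/49, Z=18/49)
  d_3[X] = 11/49*3/7 + 20/49*1/7 + 18/49*1/7 = 71/343
  d_3[Y] = 11/49*2/7 + 20/49*2/7 + 18/49*4/7 = 134/343
  d_3[Z] = 11/49*2/7 + 20/49*4/7 + 18/49*2/7 = 138/343
d_3 = (X=71/343, Y=134/343, Z=138/343)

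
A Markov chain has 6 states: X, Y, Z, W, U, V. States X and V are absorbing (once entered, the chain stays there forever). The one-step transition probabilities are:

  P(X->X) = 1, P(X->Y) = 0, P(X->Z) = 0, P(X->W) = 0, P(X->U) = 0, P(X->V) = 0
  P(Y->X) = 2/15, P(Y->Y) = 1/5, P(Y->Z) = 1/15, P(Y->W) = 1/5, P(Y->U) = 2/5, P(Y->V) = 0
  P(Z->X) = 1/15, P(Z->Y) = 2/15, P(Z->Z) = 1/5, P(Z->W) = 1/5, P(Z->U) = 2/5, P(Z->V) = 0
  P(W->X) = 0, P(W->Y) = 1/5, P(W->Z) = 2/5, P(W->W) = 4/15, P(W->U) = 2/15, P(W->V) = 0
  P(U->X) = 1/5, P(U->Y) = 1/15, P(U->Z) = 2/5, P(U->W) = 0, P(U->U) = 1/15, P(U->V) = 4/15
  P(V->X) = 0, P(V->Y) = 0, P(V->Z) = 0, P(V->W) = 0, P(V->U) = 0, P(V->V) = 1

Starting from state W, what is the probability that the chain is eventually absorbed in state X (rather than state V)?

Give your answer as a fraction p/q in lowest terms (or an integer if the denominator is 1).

Let a_i = P(absorbed in X | start in state i).
Boundary conditions: a_X = 1, a_V = 0.
For each transient state i, a_i = sum_j P(i->j) * a_j:
  a_Y = 2/15*a_X + 1/5*a_Y + 1/15*a_Z + 1/5*a_W + 2/5*a_U + 0*a_V
  a_Z = 1/15*a_X + 2/15*a_Y + 1/5*a_Z + 1/5*a_W + 2/5*a_U + 0*a_V
  a_W = 0*a_X + 1/5*a_Y + 2/5*a_Z + 4/15*a_W + 2/15*a_U + 0*a_V
  a_U = 1/5*a_X + 1/15*a_Y + 2/5*a_Z + 0*a_W + 1/15*a_U + 4/15*a_V

Substituting a_X = 1 and a_V = 0, rearrange to (I - Q) a = r where r[i] = P(i -> X):
  [4/5, -1/15, -1/5, -2/5] . (a_Y, a_Z, a_W, a_U) = 2/15
  [-2/15, 4/5, -1/5, -2/5] . (a_Y, a_Z, a_W, a_U) = 1/15
  [-1/5, -2/5, 11/15, -2/15] . (a_Y, a_Z, a_W, a_U) = 0
  [-1/15, -2/5, 0, 14/15] . (a_Y, a_Z, a_W, a_U) = 1/5

Solving yields:
  a_Y = 2987/4859
  a_Z = 2843/4859
  a_W = 2815/4859
  a_U = 2473/4859

Starting state is W, so the absorption probability is a_W = 2815/4859.

Answer: 2815/4859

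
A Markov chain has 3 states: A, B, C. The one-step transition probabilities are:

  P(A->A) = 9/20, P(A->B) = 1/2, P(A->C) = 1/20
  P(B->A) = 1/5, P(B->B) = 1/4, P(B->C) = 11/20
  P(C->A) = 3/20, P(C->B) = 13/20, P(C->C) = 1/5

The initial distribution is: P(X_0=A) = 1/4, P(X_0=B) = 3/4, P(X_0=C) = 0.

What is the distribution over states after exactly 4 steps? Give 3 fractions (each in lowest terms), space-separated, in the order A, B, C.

Answer: 156949/640000 284943/640000 49527/160000

Derivation:
Propagating the distribution step by step (d_{t+1} = d_t * P):
d_0 = (A=1/4, B=3/4, C=0)
  d_1[A] = 1/4*9/20 + 3/4*1/5 + 0*3/20 = 21/80
  d_1[B] = 1/4*1/2 + 3/4*1/4 + 0*13/20 = 5/16
  d_1[C] = 1/4*1/20 + 3/4*11/20 + 0*1/5 = 17/40
d_1 = (A=21/80, B=5/16, C=17/40)
  d_2[A] = 21/80*9/20 + 5/16*1/5 + 17/40*3/20 = 391/1600
  d_2[B] = 21/80*1/2 + 5/16*1/4 + 17/40*13/20 = 777/1600
  d_2[C] = 21/80*1/20 + 5/16*11/20 + 17/40*1/5 = 27/100
d_2 = (A=391/1600, B=777/1600, C=27/100)
  d_3[A] = 391/1600*9/20 + 777/1600*1/5 + 27/100*3/20 = 7923/32000
  d_3[B] = 391/1600*1/2 + 777/1600*1/4 + 27/100*13/20 = 13411/32000
  d_3[C] = 391/1600*1/20 + 777/1600*11/20 + 27/100*1/5 = 5333/16000
d_3 = (A=7923/32000, B=13411/32000, C=5333/16000)
  d_4[A] = 7923/32000*9/20 + 13411/32000*1/5 + 5333/16000*3/20 = 156949/640000
  d_4[B] = 7923/32000*1/2 + 13411/32000*1/4 + 5333/16000*13/20 = 284943/640000
  d_4[C] = 7923/32000*1/20 + 13411/32000*11/20 + 5333/16000*1/5 = 49527/160000
d_4 = (A=156949/640000, B=284943/640000, C=49527/160000)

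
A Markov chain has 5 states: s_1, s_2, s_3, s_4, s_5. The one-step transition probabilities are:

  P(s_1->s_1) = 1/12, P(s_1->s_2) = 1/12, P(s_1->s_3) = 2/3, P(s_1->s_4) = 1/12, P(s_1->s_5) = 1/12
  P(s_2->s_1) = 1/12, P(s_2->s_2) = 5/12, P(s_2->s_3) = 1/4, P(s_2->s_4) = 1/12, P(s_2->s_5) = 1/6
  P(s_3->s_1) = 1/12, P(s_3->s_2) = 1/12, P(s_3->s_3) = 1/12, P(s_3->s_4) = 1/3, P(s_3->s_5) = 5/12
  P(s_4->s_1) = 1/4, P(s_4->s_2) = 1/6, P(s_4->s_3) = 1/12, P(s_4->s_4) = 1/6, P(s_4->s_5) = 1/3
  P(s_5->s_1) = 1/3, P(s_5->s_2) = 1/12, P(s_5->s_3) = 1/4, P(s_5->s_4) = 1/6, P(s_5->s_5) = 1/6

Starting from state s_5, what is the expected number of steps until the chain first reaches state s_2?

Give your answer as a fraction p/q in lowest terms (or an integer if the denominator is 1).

Let h_i = expected steps to first reach s_2 from state i.
Boundary: h_s_2 = 0.
First-step equations for the other states:
  h_s_1 = 1 + 1/12*h_s_1 + 1/12*h_s_2 + 2/3*h_s_3 + 1/12*h_s_4 + 1/12*h_s_5
  h_s_3 = 1 + 1/12*h_s_1 + 1/12*h_s_2 + 1/12*h_s_3 + 1/3*h_s_4 + 5/12*h_s_5
  h_s_4 = 1 + 1/4*h_s_1 + 1/6*h_s_2 + 1/12*h_s_3 + 1/6*h_s_4 + 1/3*h_s_5
  h_s_5 = 1 + 1/3*h_s_1 + 1/12*h_s_2 + 1/4*h_s_3 + 1/6*h_s_4 + 1/6*h_s_5

Substituting h_s_2 = 0 and rearranging gives the linear system (I - Q) h = 1:
  [11/12, -2/3, -1/12, -1/12] . (h_s_1, h_s_3, h_s_4, h_s_5) = 1
  [-1/12, 11/12, -1/3, -5/12] . (h_s_1, h_s_3, h_s_4, h_s_5) = 1
  [-1/4, -1/12, 5/6, -1/3] . (h_s_1, h_s_3, h_s_4, h_s_5) = 1
  [-1/3, -1/4, -1/6, 5/6] . (h_s_1, h_s_3, h_s_4, h_s_5) = 1

Solving yields:
  h_s_1 = 33192/3295
  h_s_3 = 32748/3295
  h_s_4 = 30444/3295
  h_s_5 = 33144/3295

Starting state is s_5, so the expected hitting time is h_s_5 = 33144/3295.

Answer: 33144/3295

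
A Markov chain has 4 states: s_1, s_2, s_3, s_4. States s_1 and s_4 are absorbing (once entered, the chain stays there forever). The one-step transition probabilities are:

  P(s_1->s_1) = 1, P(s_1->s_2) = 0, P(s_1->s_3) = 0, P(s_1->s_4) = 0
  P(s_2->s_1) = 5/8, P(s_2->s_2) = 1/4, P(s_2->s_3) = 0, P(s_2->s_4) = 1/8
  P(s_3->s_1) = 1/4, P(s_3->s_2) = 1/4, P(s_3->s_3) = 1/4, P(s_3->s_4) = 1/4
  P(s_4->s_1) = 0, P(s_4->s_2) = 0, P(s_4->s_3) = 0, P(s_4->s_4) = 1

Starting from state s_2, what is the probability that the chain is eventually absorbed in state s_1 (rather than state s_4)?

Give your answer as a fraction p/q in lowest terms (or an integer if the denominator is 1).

Let a_i = P(absorbed in s_1 | start in state i).
Boundary conditions: a_s_1 = 1, a_s_4 = 0.
For each transient state i, a_i = sum_j P(i->j) * a_j:
  a_s_2 = 5/8*a_s_1 + 1/4*a_s_2 + 0*a_s_3 + 1/8*a_s_4
  a_s_3 = 1/4*a_s_1 + 1/4*a_s_2 + 1/4*a_s_3 + 1/4*a_s_4

Substituting a_s_1 = 1 and a_s_4 = 0, rearrange to (I - Q) a = r where r[i] = P(i -> s_1):
  [3/4, 0] . (a_s_2, a_s_3) = 5/8
  [-1/4, 3/4] . (a_s_2, a_s_3) = 1/4

Solving yields:
  a_s_2 = 5/6
  a_s_3 = 11/18

Starting state is s_2, so the absorption probability is a_s_2 = 5/6.

Answer: 5/6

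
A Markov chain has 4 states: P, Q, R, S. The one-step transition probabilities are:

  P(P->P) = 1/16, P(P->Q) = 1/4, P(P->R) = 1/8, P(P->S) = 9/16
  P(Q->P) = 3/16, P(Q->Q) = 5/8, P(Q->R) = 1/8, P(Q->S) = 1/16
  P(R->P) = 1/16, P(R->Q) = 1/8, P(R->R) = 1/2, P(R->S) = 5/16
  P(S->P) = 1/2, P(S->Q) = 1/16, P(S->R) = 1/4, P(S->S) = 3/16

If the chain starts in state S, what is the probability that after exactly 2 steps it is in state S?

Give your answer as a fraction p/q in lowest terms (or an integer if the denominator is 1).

Computing P^2 by repeated multiplication:
P^1 =
  P: [1/16, 1/4, 1/8, 9/16]
  Q: [3/16, 5/8, 1/8, 1/16]
  R: [1/16, 1/8, 1/2, 5/16]
  S: [1/2, 1/16, 1/4, 3/16]
P^2 =
  P: [87/256, 57/256, 31/128, 25/128]
  Q: [43/256, 117/256, 23/128, 25/128]
  R: [55/256, 45/256, 45/128, 33/128]
  S: [39/256, 53/256, 31/128, 51/128]

(P^2)[S -> S] = 51/128

Answer: 51/128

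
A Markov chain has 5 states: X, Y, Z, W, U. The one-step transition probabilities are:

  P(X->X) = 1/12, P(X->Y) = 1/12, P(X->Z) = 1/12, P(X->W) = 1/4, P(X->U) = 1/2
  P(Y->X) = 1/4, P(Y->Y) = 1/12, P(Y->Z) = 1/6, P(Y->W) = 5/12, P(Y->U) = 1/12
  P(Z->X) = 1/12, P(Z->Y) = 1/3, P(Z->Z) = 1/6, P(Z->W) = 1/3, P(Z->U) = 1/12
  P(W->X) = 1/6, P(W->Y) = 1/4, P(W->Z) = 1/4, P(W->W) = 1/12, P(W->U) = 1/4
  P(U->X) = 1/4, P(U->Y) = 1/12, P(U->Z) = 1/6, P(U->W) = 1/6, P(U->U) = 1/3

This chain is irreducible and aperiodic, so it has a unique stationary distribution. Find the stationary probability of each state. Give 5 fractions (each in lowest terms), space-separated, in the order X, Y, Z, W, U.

Answer: 1419/8191 1350/8191 1405/8191 1897/8191 2120/8191

Derivation:
The stationary distribution satisfies pi = pi * P, i.e.:
  pi_X = 1/12*pi_X + 1/4*pi_Y + 1/12*pi_Z + 1/6*pi_W + 1/4*pi_U
  pi_Y = 1/12*pi_X + 1/12*pi_Y + 1/3*pi_Z + 1/4*pi_W + 1/12*pi_U
  pi_Z = 1/12*pi_X + 1/6*pi_Y + 1/6*pi_Z + 1/4*pi_W + 1/6*pi_U
  pi_W = 1/4*pi_X + 5/12*pi_Y + 1/3*pi_Z + 1/12*pi_W + 1/6*pi_U
  pi_U = 1/2*pi_X + 1/12*pi_Y + 1/12*pi_Z + 1/4*pi_W + 1/3*pi_U
with normalization: pi_X + pi_Y + pi_Z + pi_W + pi_U = 1.

Using the first 4 balance equations plus normalization, the linear system A*pi = b is:
  [-11/12, 1/4, 1/12, 1/6, 1/4] . pi = 0
  [1/12, -11/12, 1/3, 1/4, 1/12] . pi = 0
  [1/12, 1/6, -5/6, 1/4, 1/6] . pi = 0
  [1/4, 5/12, 1/3, -11/12, 1/6] . pi = 0
  [1, 1, 1, 1, 1] . pi = 1

Solving yields:
  pi_X = 1419/8191
  pi_Y = 1350/8191
  pi_Z = 1405/8191
  pi_W = 1897/8191
  pi_U = 2120/8191

Verification (pi * P):
  1419/8191*1/12 + 1350/8191*1/4 + 1405/8191*1/12 + 1897/8191*1/6 + 2120/8191*1/4 = 1419/8191 = pi_X  (ok)
  1419/8191*1/12 + 1350/8191*1/12 + 1405/8191*1/3 + 1897/8191*1/4 + 2120/8191*1/12 = 1350/8191 = pi_Y  (ok)
  1419/8191*1/12 + 1350/8191*1/6 + 1405/8191*1/6 + 1897/8191*1/4 + 2120/8191*1/6 = 1405/8191 = pi_Z  (ok)
  1419/8191*1/4 + 1350/8191*5/12 + 1405/8191*1/3 + 1897/8191*1/12 + 2120/8191*1/6 = 1897/8191 = pi_W  (ok)
  1419/8191*1/2 + 1350/8191*1/12 + 1405/8191*1/12 + 1897/8191*1/4 + 2120/8191*1/3 = 2120/8191 = pi_U  (ok)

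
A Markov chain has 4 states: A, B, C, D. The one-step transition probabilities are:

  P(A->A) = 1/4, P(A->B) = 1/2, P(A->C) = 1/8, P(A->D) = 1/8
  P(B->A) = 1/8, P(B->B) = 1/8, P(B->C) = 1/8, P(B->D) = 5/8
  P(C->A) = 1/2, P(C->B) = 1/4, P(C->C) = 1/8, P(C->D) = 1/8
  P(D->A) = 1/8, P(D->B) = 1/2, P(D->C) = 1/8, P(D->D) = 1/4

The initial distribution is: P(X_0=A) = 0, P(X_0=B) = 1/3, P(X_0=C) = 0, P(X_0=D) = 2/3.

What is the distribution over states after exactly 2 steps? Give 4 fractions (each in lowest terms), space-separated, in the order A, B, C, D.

Propagating the distribution step by step (d_{t+1} = d_t * P):
d_0 = (A=0, B=1/3, C=0, D=2/3)
  d_1[A] = 0*1/4 + 1/3*1/8 + 0*1/2 + 2/3*1/8 = 1/8
  d_1[B] = 0*1/2 + 1/3*1/8 + 0*1/4 + 2/3*1/2 = 3/8
  d_1[C] = 0*1/8 + 1/3*1/8 + 0*1/8 + 2/3*1/8 = 1/8
  d_1[D] = 0*1/8 + 1/3*5/8 + 0*1/8 + 2/3*1/4 = 3/8
d_1 = (A=1/8, B=3/8, C=1/8, D=3/8)
  d_2[A] = 1/8*1/4 + 3/8*1/8 + 1/8*1/2 + 3/8*1/8 = 3/16
  d_2[B] = 1/8*1/2 + 3/8*1/8 + 1/8*1/4 + 3/8*1/2 = 21/64
  d_2[C] = 1/8*1/8 + 3/8*1/8 + 1/8*1/8 + 3/8*1/8 = 1/8
  d_2[D] = 1/8*1/8 + 3/8*5/8 + 1/8*1/8 + 3/8*1/4 = 23/64
d_2 = (A=3/16, B=21/64, C=1/8, D=23/64)

Answer: 3/16 21/64 1/8 23/64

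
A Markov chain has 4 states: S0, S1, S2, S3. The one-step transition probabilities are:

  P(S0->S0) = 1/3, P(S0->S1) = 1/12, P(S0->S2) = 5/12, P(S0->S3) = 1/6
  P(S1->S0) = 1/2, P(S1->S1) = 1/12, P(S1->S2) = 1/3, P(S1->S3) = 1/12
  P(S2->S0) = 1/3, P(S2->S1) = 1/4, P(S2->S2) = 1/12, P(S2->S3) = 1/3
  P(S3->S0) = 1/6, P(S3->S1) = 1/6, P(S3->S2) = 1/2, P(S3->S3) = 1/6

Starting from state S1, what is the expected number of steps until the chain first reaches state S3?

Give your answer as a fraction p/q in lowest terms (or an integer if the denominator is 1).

Let h_i = expected steps to first reach S3 from state i.
Boundary: h_S3 = 0.
First-step equations for the other states:
  h_S0 = 1 + 1/3*h_S0 + 1/12*h_S1 + 5/12*h_S2 + 1/6*h_S3
  h_S1 = 1 + 1/2*h_S0 + 1/12*h_S1 + 1/3*h_S2 + 1/12*h_S3
  h_S2 = 1 + 1/3*h_S0 + 1/4*h_S1 + 1/12*h_S2 + 1/3*h_S3

Substituting h_S3 = 0 and rearranging gives the linear system (I - Q) h = 1:
  [2/3, -1/12, -5/12] . (h_S0, h_S1, h_S2) = 1
  [-1/2, 11/12, -1/3] . (h_S0, h_S1, h_S2) = 1
  [-1/3, -1/4, 11/12] . (h_S0, h_S1, h_S2) = 1

Solving yields:
  h_S0 = 97/20
  h_S1 = 53/10
  h_S2 = 43/10

Starting state is S1, so the expected hitting time is h_S1 = 53/10.

Answer: 53/10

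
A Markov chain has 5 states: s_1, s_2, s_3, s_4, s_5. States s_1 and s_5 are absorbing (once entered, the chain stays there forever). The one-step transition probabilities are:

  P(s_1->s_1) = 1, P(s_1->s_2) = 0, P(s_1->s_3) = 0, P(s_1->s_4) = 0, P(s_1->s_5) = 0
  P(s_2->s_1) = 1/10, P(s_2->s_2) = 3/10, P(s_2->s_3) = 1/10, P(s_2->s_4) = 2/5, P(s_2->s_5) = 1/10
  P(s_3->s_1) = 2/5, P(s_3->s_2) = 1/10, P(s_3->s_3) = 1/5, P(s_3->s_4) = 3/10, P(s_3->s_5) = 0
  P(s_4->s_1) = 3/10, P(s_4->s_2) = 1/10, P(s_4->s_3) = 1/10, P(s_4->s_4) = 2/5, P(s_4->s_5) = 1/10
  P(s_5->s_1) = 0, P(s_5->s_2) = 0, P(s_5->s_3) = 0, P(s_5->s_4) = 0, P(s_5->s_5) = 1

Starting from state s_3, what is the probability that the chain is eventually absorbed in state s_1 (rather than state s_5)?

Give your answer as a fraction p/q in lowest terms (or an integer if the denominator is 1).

Answer: 118/135

Derivation:
Let a_i = P(absorbed in s_1 | start in state i).
Boundary conditions: a_s_1 = 1, a_s_5 = 0.
For each transient state i, a_i = sum_j P(i->j) * a_j:
  a_s_2 = 1/10*a_s_1 + 3/10*a_s_2 + 1/10*a_s_3 + 2/5*a_s_4 + 1/10*a_s_5
  a_s_3 = 2/5*a_s_1 + 1/10*a_s_2 + 1/5*a_s_3 + 3/10*a_s_4 + 0*a_s_5
  a_s_4 = 3/10*a_s_1 + 1/10*a_s_2 + 1/10*a_s_3 + 2/5*a_s_4 + 1/10*a_s_5

Substituting a_s_1 = 1 and a_s_5 = 0, rearrange to (I - Q) a = r where r[i] = P(i -> s_1):
  [7/10, -1/10, -2/5] . (a_s_2, a_s_3, a_s_4) = 1/10
  [-1/10, 4/5, -3/10] . (a_s_2, a_s_3, a_s_4) = 2/5
  [-1/10, -1/10, 3/5] . (a_s_2, a_s_3, a_s_4) = 3/10

Solving yields:
  a_s_2 = 19/27
  a_s_3 = 118/135
  a_s_4 = 103/135

Starting state is s_3, so the absorption probability is a_s_3 = 118/135.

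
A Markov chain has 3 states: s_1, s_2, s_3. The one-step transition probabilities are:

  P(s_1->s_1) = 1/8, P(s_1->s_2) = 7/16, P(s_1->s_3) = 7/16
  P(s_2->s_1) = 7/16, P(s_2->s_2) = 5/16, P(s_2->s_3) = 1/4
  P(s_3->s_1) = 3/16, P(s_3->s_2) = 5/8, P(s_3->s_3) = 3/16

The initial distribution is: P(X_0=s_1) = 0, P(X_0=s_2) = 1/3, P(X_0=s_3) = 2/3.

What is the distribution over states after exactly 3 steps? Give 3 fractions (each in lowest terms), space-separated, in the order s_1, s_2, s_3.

Answer: 3337/12288 5407/12288 443/1536

Derivation:
Propagating the distribution step by step (d_{t+1} = d_t * P):
d_0 = (s_1=0, s_2=1/3, s_3=2/3)
  d_1[s_1] = 0*1/8 + 1/3*7/16 + 2/3*3/16 = 13/48
  d_1[s_2] = 0*7/16 + 1/3*5/16 + 2/3*5/8 = 25/48
  d_1[s_3] = 0*7/16 + 1/3*1/4 + 2/3*3/16 = 5/24
d_1 = (s_1=13/48, s_2=25/48, s_3=5/24)
  d_2[s_1] = 13/48*1/8 + 25/48*7/16 + 5/24*3/16 = 77/256
  d_2[s_2] = 13/48*7/16 + 25/48*5/16 + 5/24*5/8 = 79/192
  d_2[s_3] = 13/48*7/16 + 25/48*1/4 + 5/24*3/16 = 221/768
d_2 = (s_1=77/256, s_2=79/192, s_3=221/768)
  d_3[s_1] = 77/256*1/8 + 79/192*7/16 + 221/768*3/16 = 3337/12288
  d_3[s_2] = 77/256*7/16 + 79/192*5/16 + 221/768*5/8 = 5407/12288
  d_3[s_3] = 77/256*7/16 + 79/192*1/4 + 221/768*3/16 = 443/1536
d_3 = (s_1=3337/12288, s_2=5407/12288, s_3=443/1536)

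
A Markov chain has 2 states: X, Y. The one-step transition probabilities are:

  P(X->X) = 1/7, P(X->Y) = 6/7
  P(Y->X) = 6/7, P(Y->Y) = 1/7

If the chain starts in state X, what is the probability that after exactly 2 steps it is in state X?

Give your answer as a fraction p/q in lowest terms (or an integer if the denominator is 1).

Answer: 37/49

Derivation:
Computing P^2 by repeated multiplication:
P^1 =
  X: [1/7, 6/7]
  Y: [6/7, 1/7]
P^2 =
  X: [37/49, 12/49]
  Y: [12/49, 37/49]

(P^2)[X -> X] = 37/49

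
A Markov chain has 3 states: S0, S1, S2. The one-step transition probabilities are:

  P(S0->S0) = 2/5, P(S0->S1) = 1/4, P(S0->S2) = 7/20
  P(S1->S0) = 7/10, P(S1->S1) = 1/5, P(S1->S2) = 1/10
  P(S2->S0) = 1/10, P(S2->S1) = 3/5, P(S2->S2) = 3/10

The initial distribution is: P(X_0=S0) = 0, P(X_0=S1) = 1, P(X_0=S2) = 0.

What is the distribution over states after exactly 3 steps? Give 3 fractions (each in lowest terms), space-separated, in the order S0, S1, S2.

Propagating the distribution step by step (d_{t+1} = d_t * P):
d_0 = (S0=0, S1=1, S2=0)
  d_1[S0] = 0*2/5 + 1*7/10 + 0*1/10 = 7/10
  d_1[S1] = 0*1/4 + 1*1/5 + 0*3/5 = 1/5
  d_1[S2] = 0*7/20 + 1*1/10 + 0*3/10 = 1/10
d_1 = (S0=7/10, S1=1/5, S2=1/10)
  d_2[S0] = 7/10*2/5 + 1/5*7/10 + 1/10*1/10 = 43/100
  d_2[S1] = 7/10*1/4 + 1/5*1/5 + 1/10*3/5 = 11/40
  d_2[S2] = 7/10*7/20 + 1/5*1/10 + 1/10*3/10 = 59/200
d_2 = (S0=43/100, S1=11/40, S2=59/200)
  d_3[S0] = 43/100*2/5 + 11/40*7/10 + 59/200*1/10 = 197/500
  d_3[S1] = 43/100*1/4 + 11/40*1/5 + 59/200*3/5 = 679/2000
  d_3[S2] = 43/100*7/20 + 11/40*1/10 + 59/200*3/10 = 533/2000
d_3 = (S0=197/500, S1=679/2000, S2=533/2000)

Answer: 197/500 679/2000 533/2000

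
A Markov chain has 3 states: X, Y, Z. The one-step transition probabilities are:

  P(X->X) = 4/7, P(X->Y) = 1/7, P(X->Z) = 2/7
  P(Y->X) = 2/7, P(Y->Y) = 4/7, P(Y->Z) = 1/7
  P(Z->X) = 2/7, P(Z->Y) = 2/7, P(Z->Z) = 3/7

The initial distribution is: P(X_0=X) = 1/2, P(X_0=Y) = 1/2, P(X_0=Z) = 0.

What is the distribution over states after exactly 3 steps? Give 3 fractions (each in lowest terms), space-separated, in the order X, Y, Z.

Answer: 138/343 110/343 95/343

Derivation:
Propagating the distribution step by step (d_{t+1} = d_t * P):
d_0 = (X=1/2, Y=1/2, Z=0)
  d_1[X] = 1/2*4/7 + 1/2*2/7 + 0*2/7 = 3/7
  d_1[Y] = 1/2*1/7 + 1/2*4/7 + 0*2/7 = 5/14
  d_1[Z] = 1/2*2/7 + 1/2*1/7 + 0*3/7 = 3/14
d_1 = (X=3/7, Y=5/14, Z=3/14)
  d_2[X] = 3/7*4/7 + 5/14*2/7 + 3/14*2/7 = 20/49
  d_2[Y] = 3/7*1/7 + 5/14*4/7 + 3/14*2/7 = 16/49
  d_2[Z] = 3/7*2/7 + 5/14*1/7 + 3/14*3/7 = 13/49
d_2 = (X=20/49, Y=16/49, Z=13/49)
  d_3[X] = 20/49*4/7 + 16/49*2/7 + 13/49*2/7 = 138/343
  d_3[Y] = 20/49*1/7 + 16/49*4/7 + 13/49*2/7 = 110/343
  d_3[Z] = 20/49*2/7 + 16/49*1/7 + 13/49*3/7 = 95/343
d_3 = (X=138/343, Y=110/343, Z=95/343)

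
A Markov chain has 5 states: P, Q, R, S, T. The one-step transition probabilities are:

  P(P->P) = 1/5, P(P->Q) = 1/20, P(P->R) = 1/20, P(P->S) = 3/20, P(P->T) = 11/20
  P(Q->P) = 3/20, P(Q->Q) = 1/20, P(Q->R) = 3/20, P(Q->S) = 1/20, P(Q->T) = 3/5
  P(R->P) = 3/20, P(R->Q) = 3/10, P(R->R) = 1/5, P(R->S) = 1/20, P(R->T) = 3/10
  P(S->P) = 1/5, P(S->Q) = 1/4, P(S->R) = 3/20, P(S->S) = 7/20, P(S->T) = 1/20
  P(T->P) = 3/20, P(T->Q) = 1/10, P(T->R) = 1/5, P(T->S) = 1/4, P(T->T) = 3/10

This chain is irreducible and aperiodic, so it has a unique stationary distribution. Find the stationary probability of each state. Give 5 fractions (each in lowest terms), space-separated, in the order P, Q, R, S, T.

Answer: 3106/18489 892/6163 11683/73956 3547/18489 8319/24652

Derivation:
The stationary distribution satisfies pi = pi * P, i.e.:
  pi_P = 1/5*pi_P + 3/20*pi_Q + 3/20*pi_R + 1/5*pi_S + 3/20*pi_T
  pi_Q = 1/20*pi_P + 1/20*pi_Q + 3/10*pi_R + 1/4*pi_S + 1/10*pi_T
  pi_R = 1/20*pi_P + 3/20*pi_Q + 1/5*pi_R + 3/20*pi_S + 1/5*pi_T
  pi_S = 3/20*pi_P + 1/20*pi_Q + 1/20*pi_R + 7/20*pi_S + 1/4*pi_T
  pi_T = 11/20*pi_P + 3/5*pi_Q + 3/10*pi_R + 1/20*pi_S + 3/10*pi_T
with normalization: pi_P + pi_Q + pi_R + pi_S + pi_T = 1.

Using the first 4 balance equations plus normalization, the linear system A*pi = b is:
  [-4/5, 3/20, 3/20, 1/5, 3/20] . pi = 0
  [1/20, -19/20, 3/10, 1/4, 1/10] . pi = 0
  [1/20, 3/20, -4/5, 3/20, 1/5] . pi = 0
  [3/20, 1/20, 1/20, -13/20, 1/4] . pi = 0
  [1, 1, 1, 1, 1] . pi = 1

Solving yields:
  pi_P = 3106/18489
  pi_Q = 892/6163
  pi_R = 11683/73956
  pi_S = 3547/18489
  pi_T = 8319/24652

Verification (pi * P):
  3106/18489*1/5 + 892/6163*3/20 + 11683/73956*3/20 + 3547/18489*1/5 + 8319/24652*3/20 = 3106/18489 = pi_P  (ok)
  3106/18489*1/20 + 892/6163*1/20 + 11683/73956*3/10 + 3547/18489*1/4 + 8319/24652*1/10 = 892/6163 = pi_Q  (ok)
  3106/18489*1/20 + 892/6163*3/20 + 11683/73956*1/5 + 3547/18489*3/20 + 8319/24652*1/5 = 11683/73956 = pi_R  (ok)
  3106/18489*3/20 + 892/6163*1/20 + 11683/73956*1/20 + 3547/18489*7/20 + 8319/24652*1/4 = 3547/18489 = pi_S  (ok)
  3106/18489*11/20 + 892/6163*3/5 + 11683/73956*3/10 + 3547/18489*1/20 + 8319/24652*3/10 = 8319/24652 = pi_T  (ok)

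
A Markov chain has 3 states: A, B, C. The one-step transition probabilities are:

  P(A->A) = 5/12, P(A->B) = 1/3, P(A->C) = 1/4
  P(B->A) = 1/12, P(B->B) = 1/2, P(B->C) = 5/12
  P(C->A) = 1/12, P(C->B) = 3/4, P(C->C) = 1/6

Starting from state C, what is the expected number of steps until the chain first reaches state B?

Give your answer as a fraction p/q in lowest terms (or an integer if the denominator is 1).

Answer: 96/67

Derivation:
Let h_i = expected steps to first reach B from state i.
Boundary: h_B = 0.
First-step equations for the other states:
  h_A = 1 + 5/12*h_A + 1/3*h_B + 1/4*h_C
  h_C = 1 + 1/12*h_A + 3/4*h_B + 1/6*h_C

Substituting h_B = 0 and rearranging gives the linear system (I - Q) h = 1:
  [7/12, -1/4] . (h_A, h_C) = 1
  [-1/12, 5/6] . (h_A, h_C) = 1

Solving yields:
  h_A = 156/67
  h_C = 96/67

Starting state is C, so the expected hitting time is h_C = 96/67.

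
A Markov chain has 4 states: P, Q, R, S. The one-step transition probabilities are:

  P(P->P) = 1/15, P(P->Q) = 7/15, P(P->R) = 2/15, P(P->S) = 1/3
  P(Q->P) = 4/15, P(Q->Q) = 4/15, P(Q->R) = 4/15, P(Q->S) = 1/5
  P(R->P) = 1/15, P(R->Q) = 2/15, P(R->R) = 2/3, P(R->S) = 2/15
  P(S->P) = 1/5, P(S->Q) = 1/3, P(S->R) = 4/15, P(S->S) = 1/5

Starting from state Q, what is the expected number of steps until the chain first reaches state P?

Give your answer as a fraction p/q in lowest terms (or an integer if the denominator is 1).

Answer: 2025/337

Derivation:
Let h_i = expected steps to first reach P from state i.
Boundary: h_P = 0.
First-step equations for the other states:
  h_Q = 1 + 4/15*h_P + 4/15*h_Q + 4/15*h_R + 1/5*h_S
  h_R = 1 + 1/15*h_P + 2/15*h_Q + 2/3*h_R + 2/15*h_S
  h_S = 1 + 1/5*h_P + 1/3*h_Q + 4/15*h_R + 1/5*h_S

Substituting h_P = 0 and rearranging gives the linear system (I - Q) h = 1:
  [11/15, -4/15, -1/5] . (h_Q, h_R, h_S) = 1
  [-2/15, 1/3, -2/15] . (h_Q, h_R, h_S) = 1
  [-1/3, -4/15, 4/5] . (h_Q, h_R, h_S) = 1

Solving yields:
  h_Q = 2025/337
  h_R = 2685/337
  h_S = 2160/337

Starting state is Q, so the expected hitting time is h_Q = 2025/337.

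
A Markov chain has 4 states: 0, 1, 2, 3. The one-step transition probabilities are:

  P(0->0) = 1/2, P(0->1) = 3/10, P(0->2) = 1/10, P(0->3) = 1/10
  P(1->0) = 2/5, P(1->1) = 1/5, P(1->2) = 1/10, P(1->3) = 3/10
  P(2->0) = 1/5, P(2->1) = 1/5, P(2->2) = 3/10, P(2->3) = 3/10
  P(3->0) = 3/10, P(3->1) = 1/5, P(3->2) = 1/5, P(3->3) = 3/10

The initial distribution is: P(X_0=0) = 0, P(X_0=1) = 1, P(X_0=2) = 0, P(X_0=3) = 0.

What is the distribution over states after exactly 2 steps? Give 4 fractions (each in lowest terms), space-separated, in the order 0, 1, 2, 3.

Answer: 39/100 6/25 3/20 11/50

Derivation:
Propagating the distribution step by step (d_{t+1} = d_t * P):
d_0 = (0=0, 1=1, 2=0, 3=0)
  d_1[0] = 0*1/2 + 1*2/5 + 0*1/5 + 0*3/10 = 2/5
  d_1[1] = 0*3/10 + 1*1/5 + 0*1/5 + 0*1/5 = 1/5
  d_1[2] = 0*1/10 + 1*1/10 + 0*3/10 + 0*1/5 = 1/10
  d_1[3] = 0*1/10 + 1*3/10 + 0*3/10 + 0*3/10 = 3/10
d_1 = (0=2/5, 1=1/5, 2=1/10, 3=3/10)
  d_2[0] = 2/5*1/2 + 1/5*2/5 + 1/10*1/5 + 3/10*3/10 = 39/100
  d_2[1] = 2/5*3/10 + 1/5*1/5 + 1/10*1/5 + 3/10*1/5 = 6/25
  d_2[2] = 2/5*1/10 + 1/5*1/10 + 1/10*3/10 + 3/10*1/5 = 3/20
  d_2[3] = 2/5*1/10 + 1/5*3/10 + 1/10*3/10 + 3/10*3/10 = 11/50
d_2 = (0=39/100, 1=6/25, 2=3/20, 3=11/50)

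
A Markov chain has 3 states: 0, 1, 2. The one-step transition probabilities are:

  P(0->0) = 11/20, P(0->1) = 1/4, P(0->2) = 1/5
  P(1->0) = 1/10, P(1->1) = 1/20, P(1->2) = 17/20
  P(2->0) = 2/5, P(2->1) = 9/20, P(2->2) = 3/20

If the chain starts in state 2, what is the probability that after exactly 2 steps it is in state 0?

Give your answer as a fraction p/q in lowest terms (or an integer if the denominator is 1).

Answer: 13/40

Derivation:
Computing P^2 by repeated multiplication:
P^1 =
  0: [11/20, 1/4, 1/5]
  1: [1/10, 1/20, 17/20]
  2: [2/5, 9/20, 3/20]
P^2 =
  0: [163/400, 6/25, 141/400]
  1: [2/5, 41/100, 19/100]
  2: [13/40, 19/100, 97/200]

(P^2)[2 -> 0] = 13/40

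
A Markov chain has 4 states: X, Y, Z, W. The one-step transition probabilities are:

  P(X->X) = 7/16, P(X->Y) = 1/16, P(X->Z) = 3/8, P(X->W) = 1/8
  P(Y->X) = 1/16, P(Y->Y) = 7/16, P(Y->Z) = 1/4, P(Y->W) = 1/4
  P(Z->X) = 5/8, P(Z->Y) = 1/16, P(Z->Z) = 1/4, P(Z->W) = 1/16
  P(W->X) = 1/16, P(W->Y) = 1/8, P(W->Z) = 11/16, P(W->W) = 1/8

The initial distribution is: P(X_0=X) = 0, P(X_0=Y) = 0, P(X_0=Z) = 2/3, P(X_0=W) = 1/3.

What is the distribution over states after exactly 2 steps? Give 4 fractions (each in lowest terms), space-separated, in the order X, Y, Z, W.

Answer: 115/256 19/192 131/384 85/768

Derivation:
Propagating the distribution step by step (d_{t+1} = d_t * P):
d_0 = (X=0, Y=0, Z=2/3, W=1/3)
  d_1[X] = 0*7/16 + 0*1/16 + 2/3*5/8 + 1/3*1/16 = 7/16
  d_1[Y] = 0*1/16 + 0*7/16 + 2/3*1/16 + 1/3*1/8 = 1/12
  d_1[Z] = 0*3/8 + 0*1/4 + 2/3*1/4 + 1/3*11/16 = 19/48
  d_1[W] = 0*1/8 + 0*1/4 + 2/3*1/16 + 1/3*1/8 = 1/12
d_1 = (X=7/16, Y=1/12, Z=19/48, W=1/12)
  d_2[X] = 7/16*7/16 + 1/12*1/16 + 19/48*5/8 + 1/12*1/16 = 115/256
  d_2[Y] = 7/16*1/16 + 1/12*7/16 + 19/48*1/16 + 1/12*1/8 = 19/192
  d_2[Z] = 7/16*3/8 + 1/12*1/4 + 19/48*1/4 + 1/12*11/16 = 131/384
  d_2[W] = 7/16*1/8 + 1/12*1/4 + 19/48*1/16 + 1/12*1/8 = 85/768
d_2 = (X=115/256, Y=19/192, Z=131/384, W=85/768)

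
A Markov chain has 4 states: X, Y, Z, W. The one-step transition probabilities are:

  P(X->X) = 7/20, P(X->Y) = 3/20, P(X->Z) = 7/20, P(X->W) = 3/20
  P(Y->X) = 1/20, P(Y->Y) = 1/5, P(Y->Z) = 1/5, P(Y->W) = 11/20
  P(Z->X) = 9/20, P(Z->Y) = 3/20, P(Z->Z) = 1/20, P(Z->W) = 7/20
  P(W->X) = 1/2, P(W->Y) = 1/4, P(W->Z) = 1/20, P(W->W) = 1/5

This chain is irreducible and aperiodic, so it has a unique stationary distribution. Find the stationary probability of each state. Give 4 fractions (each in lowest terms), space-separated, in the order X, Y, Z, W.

Answer: 557/1575 883/4725 58/315 1301/4725

Derivation:
The stationary distribution satisfies pi = pi * P, i.e.:
  pi_X = 7/20*pi_X + 1/20*pi_Y + 9/20*pi_Z + 1/2*pi_W
  pi_Y = 3/20*pi_X + 1/5*pi_Y + 3/20*pi_Z + 1/4*pi_W
  pi_Z = 7/20*pi_X + 1/5*pi_Y + 1/20*pi_Z + 1/20*pi_W
  pi_W = 3/20*pi_X + 11/20*pi_Y + 7/20*pi_Z + 1/5*pi_W
with normalization: pi_X + pi_Y + pi_Z + pi_W = 1.

Using the first 3 balance equations plus normalization, the linear system A*pi = b is:
  [-13/20, 1/20, 9/20, 1/2] . pi = 0
  [3/20, -4/5, 3/20, 1/4] . pi = 0
  [7/20, 1/5, -19/20, 1/20] . pi = 0
  [1, 1, 1, 1] . pi = 1

Solving yields:
  pi_X = 557/1575
  pi_Y = 883/4725
  pi_Z = 58/315
  pi_W = 1301/4725

Verification (pi * P):
  557/1575*7/20 + 883/4725*1/20 + 58/315*9/20 + 1301/4725*1/2 = 557/1575 = pi_X  (ok)
  557/1575*3/20 + 883/4725*1/5 + 58/315*3/20 + 1301/4725*1/4 = 883/4725 = pi_Y  (ok)
  557/1575*7/20 + 883/4725*1/5 + 58/315*1/20 + 1301/4725*1/20 = 58/315 = pi_Z  (ok)
  557/1575*3/20 + 883/4725*11/20 + 58/315*7/20 + 1301/4725*1/5 = 1301/4725 = pi_W  (ok)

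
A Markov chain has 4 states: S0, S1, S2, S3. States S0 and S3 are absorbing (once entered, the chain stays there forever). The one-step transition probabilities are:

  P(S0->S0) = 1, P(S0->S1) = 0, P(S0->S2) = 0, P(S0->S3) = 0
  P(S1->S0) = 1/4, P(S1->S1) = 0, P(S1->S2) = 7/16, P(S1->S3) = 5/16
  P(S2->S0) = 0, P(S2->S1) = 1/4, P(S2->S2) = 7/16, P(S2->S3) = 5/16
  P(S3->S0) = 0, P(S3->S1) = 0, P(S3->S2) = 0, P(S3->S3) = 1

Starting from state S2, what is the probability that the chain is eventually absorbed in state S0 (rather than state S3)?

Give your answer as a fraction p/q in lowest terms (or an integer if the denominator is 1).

Answer: 4/29

Derivation:
Let a_i = P(absorbed in S0 | start in state i).
Boundary conditions: a_S0 = 1, a_S3 = 0.
For each transient state i, a_i = sum_j P(i->j) * a_j:
  a_S1 = 1/4*a_S0 + 0*a_S1 + 7/16*a_S2 + 5/16*a_S3
  a_S2 = 0*a_S0 + 1/4*a_S1 + 7/16*a_S2 + 5/16*a_S3

Substituting a_S0 = 1 and a_S3 = 0, rearrange to (I - Q) a = r where r[i] = P(i -> S0):
  [1, -7/16] . (a_S1, a_S2) = 1/4
  [-1/4, 9/16] . (a_S1, a_S2) = 0

Solving yields:
  a_S1 = 9/29
  a_S2 = 4/29

Starting state is S2, so the absorption probability is a_S2 = 4/29.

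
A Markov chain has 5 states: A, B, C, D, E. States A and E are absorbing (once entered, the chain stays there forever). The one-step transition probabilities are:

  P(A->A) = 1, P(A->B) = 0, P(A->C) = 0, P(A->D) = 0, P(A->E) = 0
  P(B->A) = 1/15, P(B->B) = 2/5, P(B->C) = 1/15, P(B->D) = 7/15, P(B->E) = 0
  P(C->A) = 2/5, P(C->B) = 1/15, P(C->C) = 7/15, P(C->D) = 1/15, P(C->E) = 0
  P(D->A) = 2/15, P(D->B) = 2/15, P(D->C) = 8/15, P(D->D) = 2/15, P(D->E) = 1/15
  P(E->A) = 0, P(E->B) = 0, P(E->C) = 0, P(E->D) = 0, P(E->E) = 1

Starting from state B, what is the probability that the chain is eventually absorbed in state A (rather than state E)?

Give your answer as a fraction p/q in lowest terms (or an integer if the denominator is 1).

Answer: 208/227

Derivation:
Let a_i = P(absorbed in A | start in state i).
Boundary conditions: a_A = 1, a_E = 0.
For each transient state i, a_i = sum_j P(i->j) * a_j:
  a_B = 1/15*a_A + 2/5*a_B + 1/15*a_C + 7/15*a_D + 0*a_E
  a_C = 2/5*a_A + 1/15*a_B + 7/15*a_C + 1/15*a_D + 0*a_E
  a_D = 2/15*a_A + 2/15*a_B + 8/15*a_C + 2/15*a_D + 1/15*a_E

Substituting a_A = 1 and a_E = 0, rearrange to (I - Q) a = r where r[i] = P(i -> A):
  [3/5, -1/15, -7/15] . (a_B, a_C, a_D) = 1/15
  [-1/15, 8/15, -1/15] . (a_B, a_C, a_D) = 2/5
  [-2/15, -8/15, 13/15] . (a_B, a_C, a_D) = 2/15

Solving yields:
  a_B = 208/227
  a_C = 665/681
  a_D = 610/681

Starting state is B, so the absorption probability is a_B = 208/227.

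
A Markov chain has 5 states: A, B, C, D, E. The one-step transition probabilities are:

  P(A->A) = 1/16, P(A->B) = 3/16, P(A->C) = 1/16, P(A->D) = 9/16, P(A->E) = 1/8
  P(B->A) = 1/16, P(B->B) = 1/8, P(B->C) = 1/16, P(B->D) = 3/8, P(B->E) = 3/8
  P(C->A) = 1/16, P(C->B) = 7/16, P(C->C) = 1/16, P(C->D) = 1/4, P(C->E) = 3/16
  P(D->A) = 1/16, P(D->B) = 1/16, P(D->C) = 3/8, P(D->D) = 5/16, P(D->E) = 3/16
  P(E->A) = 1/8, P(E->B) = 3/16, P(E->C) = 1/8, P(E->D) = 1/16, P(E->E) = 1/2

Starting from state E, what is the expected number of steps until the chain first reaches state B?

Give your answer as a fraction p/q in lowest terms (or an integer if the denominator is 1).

Let h_i = expected steps to first reach B from state i.
Boundary: h_B = 0.
First-step equations for the other states:
  h_A = 1 + 1/16*h_A + 3/16*h_B + 1/16*h_C + 9/16*h_D + 1/8*h_E
  h_C = 1 + 1/16*h_A + 7/16*h_B + 1/16*h_C + 1/4*h_D + 3/16*h_E
  h_D = 1 + 1/16*h_A + 1/16*h_B + 3/8*h_C + 5/16*h_D + 3/16*h_E
  h_E = 1 + 1/8*h_A + 3/16*h_B + 1/8*h_C + 1/16*h_D + 1/2*h_E

Substituting h_B = 0 and rearranging gives the linear system (I - Q) h = 1:
  [15/16, -1/16, -9/16, -1/8] . (h_A, h_C, h_D, h_E) = 1
  [-1/16, 15/16, -1/4, -3/16] . (h_A, h_C, h_D, h_E) = 1
  [-1/16, -3/8, 11/16, -3/16] . (h_A, h_C, h_D, h_E) = 1
  [-1/8, -1/8, -1/16, 1/2] . (h_A, h_C, h_D, h_E) = 1

Solving yields:
  h_A = 19216/3701
  h_C = 14160/3701
  h_D = 19824/3701
  h_E = 18224/3701

Starting state is E, so the expected hitting time is h_E = 18224/3701.

Answer: 18224/3701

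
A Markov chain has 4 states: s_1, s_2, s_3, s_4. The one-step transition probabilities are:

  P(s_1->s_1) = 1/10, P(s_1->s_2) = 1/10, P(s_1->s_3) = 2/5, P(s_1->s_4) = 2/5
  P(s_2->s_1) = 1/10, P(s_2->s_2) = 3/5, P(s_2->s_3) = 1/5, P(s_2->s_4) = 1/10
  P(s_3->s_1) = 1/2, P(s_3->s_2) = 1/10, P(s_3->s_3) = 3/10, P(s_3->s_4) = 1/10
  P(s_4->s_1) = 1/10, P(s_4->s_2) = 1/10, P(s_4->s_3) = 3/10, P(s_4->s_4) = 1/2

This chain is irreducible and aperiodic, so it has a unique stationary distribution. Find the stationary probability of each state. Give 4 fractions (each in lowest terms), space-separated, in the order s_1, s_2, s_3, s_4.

Answer: 53/240 1/5 29/96 133/480

Derivation:
The stationary distribution satisfies pi = pi * P, i.e.:
  pi_s_1 = 1/10*pi_s_1 + 1/10*pi_s_2 + 1/2*pi_s_3 + 1/10*pi_s_4
  pi_s_2 = 1/10*pi_s_1 + 3/5*pi_s_2 + 1/10*pi_s_3 + 1/10*pi_s_4
  pi_s_3 = 2/5*pi_s_1 + 1/5*pi_s_2 + 3/10*pi_s_3 + 3/10*pi_s_4
  pi_s_4 = 2/5*pi_s_1 + 1/10*pi_s_2 + 1/10*pi_s_3 + 1/2*pi_s_4
with normalization: pi_s_1 + pi_s_2 + pi_s_3 + pi_s_4 = 1.

Using the first 3 balance equations plus normalization, the linear system A*pi = b is:
  [-9/10, 1/10, 1/2, 1/10] . pi = 0
  [1/10, -2/5, 1/10, 1/10] . pi = 0
  [2/5, 1/5, -7/10, 3/10] . pi = 0
  [1, 1, 1, 1] . pi = 1

Solving yields:
  pi_s_1 = 53/240
  pi_s_2 = 1/5
  pi_s_3 = 29/96
  pi_s_4 = 133/480

Verification (pi * P):
  53/240*1/10 + 1/5*1/10 + 29/96*1/2 + 133/480*1/10 = 53/240 = pi_s_1  (ok)
  53/240*1/10 + 1/5*3/5 + 29/96*1/10 + 133/480*1/10 = 1/5 = pi_s_2  (ok)
  53/240*2/5 + 1/5*1/5 + 29/96*3/10 + 133/480*3/10 = 29/96 = pi_s_3  (ok)
  53/240*2/5 + 1/5*1/10 + 29/96*1/10 + 133/480*1/2 = 133/480 = pi_s_4  (ok)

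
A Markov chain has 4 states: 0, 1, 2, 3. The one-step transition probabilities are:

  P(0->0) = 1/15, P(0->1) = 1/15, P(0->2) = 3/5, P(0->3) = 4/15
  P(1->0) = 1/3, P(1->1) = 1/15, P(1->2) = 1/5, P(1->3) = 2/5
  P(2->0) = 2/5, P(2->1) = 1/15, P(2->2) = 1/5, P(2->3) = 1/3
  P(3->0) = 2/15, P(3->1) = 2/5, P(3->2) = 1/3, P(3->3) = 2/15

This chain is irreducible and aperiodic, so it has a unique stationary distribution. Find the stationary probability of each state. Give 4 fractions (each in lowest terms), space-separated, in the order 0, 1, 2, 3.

Answer: 1243/5235 826/5235 347/1047 477/1745

Derivation:
The stationary distribution satisfies pi = pi * P, i.e.:
  pi_0 = 1/15*pi_0 + 1/3*pi_1 + 2/5*pi_2 + 2/15*pi_3
  pi_1 = 1/15*pi_0 + 1/15*pi_1 + 1/15*pi_2 + 2/5*pi_3
  pi_2 = 3/5*pi_0 + 1/5*pi_1 + 1/5*pi_2 + 1/3*pi_3
  pi_3 = 4/15*pi_0 + 2/5*pi_1 + 1/3*pi_2 + 2/15*pi_3
with normalization: pi_0 + pi_1 + pi_2 + pi_3 = 1.

Using the first 3 balance equations plus normalization, the linear system A*pi = b is:
  [-14/15, 1/3, 2/5, 2/15] . pi = 0
  [1/15, -14/15, 1/15, 2/5] . pi = 0
  [3/5, 1/5, -4/5, 1/3] . pi = 0
  [1, 1, 1, 1] . pi = 1

Solving yields:
  pi_0 = 1243/5235
  pi_1 = 826/5235
  pi_2 = 347/1047
  pi_3 = 477/1745

Verification (pi * P):
  1243/5235*1/15 + 826/5235*1/3 + 347/1047*2/5 + 477/1745*2/15 = 1243/5235 = pi_0  (ok)
  1243/5235*1/15 + 826/5235*1/15 + 347/1047*1/15 + 477/1745*2/5 = 826/5235 = pi_1  (ok)
  1243/5235*3/5 + 826/5235*1/5 + 347/1047*1/5 + 477/1745*1/3 = 347/1047 = pi_2  (ok)
  1243/5235*4/15 + 826/5235*2/5 + 347/1047*1/3 + 477/1745*2/15 = 477/1745 = pi_3  (ok)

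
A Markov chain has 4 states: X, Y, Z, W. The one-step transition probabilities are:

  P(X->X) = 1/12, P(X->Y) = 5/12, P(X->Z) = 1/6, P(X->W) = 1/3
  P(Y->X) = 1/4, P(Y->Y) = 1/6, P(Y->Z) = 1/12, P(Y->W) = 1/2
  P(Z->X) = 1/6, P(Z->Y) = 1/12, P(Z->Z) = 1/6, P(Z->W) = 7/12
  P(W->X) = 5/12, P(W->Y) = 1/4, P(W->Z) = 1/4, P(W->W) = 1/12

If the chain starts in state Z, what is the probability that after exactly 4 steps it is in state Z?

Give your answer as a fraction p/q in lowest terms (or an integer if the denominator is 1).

Answer: 1831/10368

Derivation:
Computing P^4 by repeated multiplication:
P^1 =
  X: [1/12, 5/12, 1/6, 1/3]
  Y: [1/4, 1/6, 1/12, 1/2]
  Z: [1/6, 1/12, 1/6, 7/12]
  W: [5/12, 1/4, 1/4, 1/12]
P^2 =
  X: [5/18, 29/144, 23/144, 13/36]
  Y: [41/144, 19/72, 7/36, 37/144]
  Z: [11/36, 35/144, 5/24, 35/144]
  W: [25/144, 37/144, 11/72, 5/12]
P^3 =
  X: [433/1728, 437/1728, 311/1728, 547/1728]
  Y: [11/48, 35/144, 287/1728, 625/1728]
  Z: [2/9, 425/1728, 1/6, 631/1728]
  W: [5/18, 401/1728, 311/1728, 67/216]
P^4 =
  X: [5101/20736, 4991/20736, 1783/10368, 3539/10368]
  Y: [595/2304, 2491/10368, 3661/20736, 1123/3456]
  Z: [2695/10368, 4951/20736, 1831/10368, 6733/20736]
  W: [4985/20736, 569/2304, 133/768, 7039/20736]

(P^4)[Z -> Z] = 1831/10368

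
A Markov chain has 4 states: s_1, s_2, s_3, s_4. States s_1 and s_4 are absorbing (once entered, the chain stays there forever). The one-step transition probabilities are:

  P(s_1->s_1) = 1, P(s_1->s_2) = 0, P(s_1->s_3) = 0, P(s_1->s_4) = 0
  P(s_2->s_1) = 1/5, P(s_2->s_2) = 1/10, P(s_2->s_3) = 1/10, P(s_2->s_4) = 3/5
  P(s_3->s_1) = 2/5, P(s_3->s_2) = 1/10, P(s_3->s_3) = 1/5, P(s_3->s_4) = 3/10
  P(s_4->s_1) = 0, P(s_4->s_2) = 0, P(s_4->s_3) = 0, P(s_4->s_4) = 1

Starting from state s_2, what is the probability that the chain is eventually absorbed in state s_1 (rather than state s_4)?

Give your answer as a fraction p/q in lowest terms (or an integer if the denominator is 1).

Let a_i = P(absorbed in s_1 | start in state i).
Boundary conditions: a_s_1 = 1, a_s_4 = 0.
For each transient state i, a_i = sum_j P(i->j) * a_j:
  a_s_2 = 1/5*a_s_1 + 1/10*a_s_2 + 1/10*a_s_3 + 3/5*a_s_4
  a_s_3 = 2/5*a_s_1 + 1/10*a_s_2 + 1/5*a_s_3 + 3/10*a_s_4

Substituting a_s_1 = 1 and a_s_4 = 0, rearrange to (I - Q) a = r where r[i] = P(i -> s_1):
  [9/10, -1/10] . (a_s_2, a_s_3) = 1/5
  [-1/10, 4/5] . (a_s_2, a_s_3) = 2/5

Solving yields:
  a_s_2 = 20/71
  a_s_3 = 38/71

Starting state is s_2, so the absorption probability is a_s_2 = 20/71.

Answer: 20/71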